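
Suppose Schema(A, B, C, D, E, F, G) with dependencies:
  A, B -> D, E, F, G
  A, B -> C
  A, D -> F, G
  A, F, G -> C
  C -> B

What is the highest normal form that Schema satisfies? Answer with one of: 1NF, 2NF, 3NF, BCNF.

Candidate keys: {A, B}, {A, C}, {A, D}, {A, F, G}. Prime attributes: {A, B, C, D, F, G}.
C -> B: {C}⁺ = {B, C}, which is not all of the attributes, so the left side is not a superkey — BCNF is violated.
Since {B} ⊆ prime attributes and every other non-superkey FD also has a prime right side, the schema is in 3NF.

3NF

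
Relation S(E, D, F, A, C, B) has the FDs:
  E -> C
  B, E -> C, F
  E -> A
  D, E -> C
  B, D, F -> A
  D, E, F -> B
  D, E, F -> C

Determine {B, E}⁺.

{A, B, C, E, F}

Start with {B, E}.
E -> C applies; add {C} → now {B, C, E}.
B, E -> C, F applies; add {F} → now {B, C, E, F}.
E -> A applies; add {A} → now {A, B, C, E, F}.
No further FD applies.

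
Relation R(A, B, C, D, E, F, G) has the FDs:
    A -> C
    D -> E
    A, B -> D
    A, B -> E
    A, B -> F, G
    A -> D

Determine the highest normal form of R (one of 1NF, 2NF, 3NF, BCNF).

1NF

Candidate key: {A, B}. Prime attributes: {A, B}.
A -> C breaks BCNF: {A}⁺ = {A, C, D, E}, so {A} is not a superkey.
A -> C has non-prime {C} on the right and a non-superkey on the left, so 3NF fails.
{A} is a proper subset of the key {A, B}, and {A}⁺ contains the non-prime attributes {C, D, E} — a partial dependency, so 2NF is violated.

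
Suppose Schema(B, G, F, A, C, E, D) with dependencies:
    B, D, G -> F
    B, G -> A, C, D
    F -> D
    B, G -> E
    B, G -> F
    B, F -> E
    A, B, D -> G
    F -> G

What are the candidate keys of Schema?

Attributes never on any right-hand side: {B} — every candidate key must contain it.
{B, F}⁺ = {A, B, C, D, E, F, G} — all of the relation — so {B, F} is a candidate key.
{B, G}⁺ = {A, B, C, D, E, F, G} — all of the relation — so {B, G} is a candidate key.
{A, B, D}⁺ = {A, B, C, D, E, F, G} — all of the relation — so {A, B, D} is a candidate key.
These are minimal and exhaustive — every other superkey contains one of them.

{A, B, D}, {B, F}, {B, G}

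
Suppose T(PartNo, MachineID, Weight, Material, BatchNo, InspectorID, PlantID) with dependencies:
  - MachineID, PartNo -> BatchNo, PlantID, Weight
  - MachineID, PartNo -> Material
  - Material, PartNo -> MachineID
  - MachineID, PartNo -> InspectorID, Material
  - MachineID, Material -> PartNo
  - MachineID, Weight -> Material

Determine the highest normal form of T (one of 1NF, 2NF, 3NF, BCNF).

BCNF

Candidate keys: {MachineID, Material}, {MachineID, PartNo}, {MachineID, Weight}, {Material, PartNo}. Prime attributes: {MachineID, Material, PartNo, Weight}.
Each dependency's left side is a superkey — BCNF holds.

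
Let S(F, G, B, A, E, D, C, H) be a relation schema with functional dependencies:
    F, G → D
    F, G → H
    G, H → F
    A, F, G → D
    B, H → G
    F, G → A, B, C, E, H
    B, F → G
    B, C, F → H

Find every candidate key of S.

{B, F}⁺ = {A, B, C, D, E, F, G, H}, which is every attribute, so {B, F} is a candidate key.
{B, H}⁺ = {A, B, C, D, E, F, G, H}, which is every attribute, so {B, H} is a candidate key.
{F, G}⁺ = {A, B, C, D, E, F, G, H}, which is every attribute, so {F, G} is a candidate key.
{G, H}⁺ = {A, B, C, D, E, F, G, H}, which is every attribute, so {G, H} is a candidate key.
No proper subset of any of these is a key, and no other minimal superkey exists.

{B, F}, {B, H}, {F, G}, {G, H}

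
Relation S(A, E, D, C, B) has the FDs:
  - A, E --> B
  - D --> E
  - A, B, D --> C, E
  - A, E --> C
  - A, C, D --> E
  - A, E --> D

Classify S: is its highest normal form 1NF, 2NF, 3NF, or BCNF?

Candidate keys: {A, D}, {A, E}. Prime attributes: {A, D, E}.
For D --> E we have {D}⁺ = {D, E}; {D} is not a superkey, so BCNF fails.
But every attribute on its right side ({E}) is prime, and the same holds for every other non-superkey FD, so 3NF still holds.

3NF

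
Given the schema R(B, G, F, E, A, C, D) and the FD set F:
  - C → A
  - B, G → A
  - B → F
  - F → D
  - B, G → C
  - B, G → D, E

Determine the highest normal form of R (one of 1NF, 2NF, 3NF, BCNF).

Candidate key: {B, G}. Prime attributes: {B, G}.
C → A breaks BCNF: {C}⁺ = {A, C}, so {C} is not a superkey.
C → A determines the non-prime attribute {A} from a non-superkey — 3NF is violated.
{B} is a proper subset of the key {B, G}, and {B}⁺ contains the non-prime attributes {D, F} — a partial dependency, so 2NF is violated.

1NF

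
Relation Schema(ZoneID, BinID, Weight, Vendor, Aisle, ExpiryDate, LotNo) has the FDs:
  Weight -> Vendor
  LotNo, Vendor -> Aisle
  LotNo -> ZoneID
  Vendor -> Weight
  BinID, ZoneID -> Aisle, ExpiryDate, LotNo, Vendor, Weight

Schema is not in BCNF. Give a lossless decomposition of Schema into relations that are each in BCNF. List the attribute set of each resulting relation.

Candidate keys of the original relation: {BinID, LotNo}, {BinID, ZoneID}.
{Aisle, BinID, ExpiryDate, LotNo, Vendor, Weight, ZoneID}: {Weight} determines {Vendor, Weight} here but is not a superkey — split on Weight -> Vendor, giving {Vendor, Weight} and {Aisle, BinID, ExpiryDate, LotNo, Weight, ZoneID}.
{Vendor, Weight}: every determinant is a superkey — BCNF.
{Aisle, BinID, ExpiryDate, LotNo, Weight, ZoneID}: {LotNo} determines {LotNo, ZoneID} here but is not a superkey — split on LotNo -> ZoneID, giving {LotNo, ZoneID} and {Aisle, BinID, ExpiryDate, LotNo, Weight}.
{LotNo, ZoneID}: every determinant is a superkey — BCNF.
{Aisle, BinID, ExpiryDate, LotNo, Weight}: {LotNo, Weight} determines {Aisle, LotNo, Weight} here but is not a superkey — split on LotNo, Weight -> Aisle, giving {Aisle, LotNo, Weight} and {BinID, ExpiryDate, LotNo, Weight}.
{Aisle, LotNo, Weight}: every determinant is a superkey — BCNF.
{BinID, ExpiryDate, LotNo, Weight}: every determinant is a superkey — BCNF.

{Aisle, LotNo, Weight}; {BinID, ExpiryDate, LotNo, Weight}; {LotNo, ZoneID}; {Vendor, Weight}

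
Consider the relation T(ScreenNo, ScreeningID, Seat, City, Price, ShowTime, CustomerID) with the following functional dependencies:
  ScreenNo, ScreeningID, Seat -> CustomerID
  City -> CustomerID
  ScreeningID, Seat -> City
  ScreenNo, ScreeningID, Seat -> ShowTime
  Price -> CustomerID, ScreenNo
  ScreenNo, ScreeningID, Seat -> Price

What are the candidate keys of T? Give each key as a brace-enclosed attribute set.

{Price, ScreeningID, Seat}, {ScreenNo, ScreeningID, Seat}

{ScreeningID, Seat} never appear on the right of any FD, so every key must include all of them.
{Price, ScreeningID, Seat} is a candidate key since {Price, ScreeningID, Seat}⁺ = {City, CustomerID, Price, ScreenNo, ScreeningID, Seat, ShowTime} covers every attribute.
{ScreenNo, ScreeningID, Seat} is a candidate key since {ScreenNo, ScreeningID, Seat}⁺ = {City, CustomerID, Price, ScreenNo, ScreeningID, Seat, ShowTime} covers every attribute.
These are minimal and exhaustive — every other superkey contains one of them.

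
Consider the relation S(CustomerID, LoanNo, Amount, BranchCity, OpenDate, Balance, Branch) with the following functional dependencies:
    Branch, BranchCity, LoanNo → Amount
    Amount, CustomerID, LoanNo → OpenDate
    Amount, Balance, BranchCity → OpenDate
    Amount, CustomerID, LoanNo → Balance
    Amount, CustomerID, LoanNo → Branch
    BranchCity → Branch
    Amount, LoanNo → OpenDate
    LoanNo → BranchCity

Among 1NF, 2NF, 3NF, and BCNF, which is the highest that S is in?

1NF

Candidate key: {CustomerID, LoanNo}. Prime attributes: {CustomerID, LoanNo}.
Branch, BranchCity, LoanNo → Amount: {Branch, BranchCity, LoanNo}⁺ = {Amount, Branch, BranchCity, LoanNo, OpenDate}, which is not all of the attributes, so the left side is not a superkey — BCNF is violated.
Branch, BranchCity, LoanNo → Amount determines the non-prime attribute {Amount} from a non-superkey — 3NF is violated.
The proper key subset {LoanNo} of {CustomerID, LoanNo} determines non-prime {Amount, Branch, BranchCity, OpenDate}, so the relation is not even in 2NF.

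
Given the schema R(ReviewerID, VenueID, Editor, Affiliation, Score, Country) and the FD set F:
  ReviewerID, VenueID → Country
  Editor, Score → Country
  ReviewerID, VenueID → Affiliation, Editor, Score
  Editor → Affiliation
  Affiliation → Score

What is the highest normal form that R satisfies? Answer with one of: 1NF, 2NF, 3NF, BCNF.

Candidate key: {ReviewerID, VenueID}. Prime attributes: {ReviewerID, VenueID}.
Editor, Score → Country: {Editor, Score}⁺ = {Affiliation, Country, Editor, Score}, which is not all of the attributes, so the left side is not a superkey — BCNF is violated.
Editor, Score → Country determines the non-prime attribute {Country} from a non-superkey — 3NF is violated.
No proper subset of a key has a non-prime attribute in its closure, so there is no partial dependency; 2NF holds.

2NF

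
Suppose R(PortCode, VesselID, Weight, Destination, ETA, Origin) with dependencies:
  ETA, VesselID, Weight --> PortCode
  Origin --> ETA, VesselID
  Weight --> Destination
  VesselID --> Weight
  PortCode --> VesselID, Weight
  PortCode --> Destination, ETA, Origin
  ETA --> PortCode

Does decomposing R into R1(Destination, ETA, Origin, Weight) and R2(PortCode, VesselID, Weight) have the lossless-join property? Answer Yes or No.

The shared attributes are {Weight} and {Weight}⁺ = {Destination, Weight}.
R1 ⊄ {Destination, Weight} and R2 ⊄ {Destination, Weight}, so the split is lossy.

No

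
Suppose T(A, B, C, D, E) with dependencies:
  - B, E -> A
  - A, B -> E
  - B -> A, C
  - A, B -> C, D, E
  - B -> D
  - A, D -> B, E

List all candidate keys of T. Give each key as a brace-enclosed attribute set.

{B} is a candidate key since {B}⁺ = {A, B, C, D, E} covers every attribute.
{A, D} is a candidate key since {A, D}⁺ = {A, B, C, D, E} covers every attribute.
Any other superkey properly contains one of these, so there are no further candidate keys.

{A, D}, {B}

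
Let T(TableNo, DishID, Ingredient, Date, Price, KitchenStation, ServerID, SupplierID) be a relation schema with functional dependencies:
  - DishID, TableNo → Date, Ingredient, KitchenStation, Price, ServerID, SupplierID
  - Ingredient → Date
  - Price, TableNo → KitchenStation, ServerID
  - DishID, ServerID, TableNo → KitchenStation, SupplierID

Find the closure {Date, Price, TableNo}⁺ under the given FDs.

{Date, KitchenStation, Price, ServerID, TableNo}

Start with {Date, Price, TableNo}.
Price, TableNo → KitchenStation, ServerID applies; add {KitchenStation, ServerID} → now {Date, KitchenStation, Price, ServerID, TableNo}.
No further FD applies.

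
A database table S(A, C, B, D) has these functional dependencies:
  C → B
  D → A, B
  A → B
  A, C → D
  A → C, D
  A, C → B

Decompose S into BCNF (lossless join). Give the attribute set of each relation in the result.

{A, C, D}; {B, C}

Candidate keys of the original relation: {A}, {D}.
Within {A, B, C, D}: {C}⁺ ∩ {A, B, C, D} = {B, C}, not the whole set, so C → B violates BCNF; decompose into {B, C} and {A, C, D}.
{B, C} has no BCNF violation.
{A, C, D} has no BCNF violation.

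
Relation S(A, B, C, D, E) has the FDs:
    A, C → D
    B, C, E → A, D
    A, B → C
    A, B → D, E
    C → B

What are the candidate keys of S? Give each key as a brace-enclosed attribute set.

{A, B}⁺ = {A, B, C, D, E} — all of the relation — so {A, B} is a candidate key.
{A, C}⁺ = {A, B, C, D, E} — all of the relation — so {A, C} is a candidate key.
{C, E}⁺ = {A, B, C, D, E} — all of the relation — so {C, E} is a candidate key.
No proper subset of any of these is a key, and no other minimal superkey exists.

{A, B}, {A, C}, {C, E}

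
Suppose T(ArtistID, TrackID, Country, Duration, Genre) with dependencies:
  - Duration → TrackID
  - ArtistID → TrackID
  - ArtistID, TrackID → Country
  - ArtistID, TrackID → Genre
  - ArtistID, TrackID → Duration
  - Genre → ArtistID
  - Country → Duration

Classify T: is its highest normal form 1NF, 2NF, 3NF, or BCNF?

Candidate keys: {ArtistID}, {Genre}. Prime attributes: {ArtistID, Genre}.
Duration → TrackID: {Duration}⁺ = {Duration, TrackID}, which is not all of the attributes, so the left side is not a superkey — BCNF is violated.
Because {TrackID} is non-prime and the left side of Duration → TrackID is not a superkey, the relation is not in 3NF.
All keys have size 1, which rules out partial dependencies — 2NF is satisfied.

2NF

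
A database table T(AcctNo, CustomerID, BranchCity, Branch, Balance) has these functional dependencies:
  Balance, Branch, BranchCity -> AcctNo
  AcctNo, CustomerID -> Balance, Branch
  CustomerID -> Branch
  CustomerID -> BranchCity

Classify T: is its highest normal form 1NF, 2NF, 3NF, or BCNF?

1NF

Candidate keys: {AcctNo, CustomerID}, {Balance, CustomerID}. Prime attributes: {AcctNo, Balance, CustomerID}.
Balance, Branch, BranchCity -> AcctNo: {Balance, Branch, BranchCity}⁺ = {AcctNo, Balance, Branch, BranchCity}, which is not all of the attributes, so the left side is not a superkey — BCNF is violated.
Because {Branch} is non-prime and the left side of CustomerID -> Branch is not a superkey, the relation is not in 3NF.
{CustomerID} is a proper subset of the key {AcctNo, CustomerID}, and {CustomerID}⁺ contains the non-prime attributes {Branch, BranchCity} — a partial dependency, so 2NF is violated.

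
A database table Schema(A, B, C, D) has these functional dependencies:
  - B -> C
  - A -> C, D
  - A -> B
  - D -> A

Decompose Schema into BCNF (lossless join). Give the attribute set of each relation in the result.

Candidate keys of the original relation: {A}, {D}.
{A, B, C, D}: {B} determines {B, C} here but is not a superkey — split on B -> C, giving {B, C} and {A, B, D}.
{B, C} has no BCNF violation.
{A, B, D} has no BCNF violation.

{A, B, D}; {B, C}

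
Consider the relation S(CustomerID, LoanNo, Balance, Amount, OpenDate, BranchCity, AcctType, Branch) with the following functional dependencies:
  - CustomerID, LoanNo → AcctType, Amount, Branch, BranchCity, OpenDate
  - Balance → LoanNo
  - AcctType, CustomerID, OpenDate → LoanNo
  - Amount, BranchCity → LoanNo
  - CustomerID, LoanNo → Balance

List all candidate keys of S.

Attributes never on any right-hand side: {CustomerID} — every candidate key must contain it.
{Balance, CustomerID}⁺ = {AcctType, Amount, Balance, Branch, BranchCity, CustomerID, LoanNo, OpenDate}, which is every attribute, so {Balance, CustomerID} is a candidate key.
{CustomerID, LoanNo}⁺ = {AcctType, Amount, Balance, Branch, BranchCity, CustomerID, LoanNo, OpenDate}, which is every attribute, so {CustomerID, LoanNo} is a candidate key.
{AcctType, CustomerID, OpenDate}⁺ = {AcctType, Amount, Balance, Branch, BranchCity, CustomerID, LoanNo, OpenDate}, which is every attribute, so {AcctType, CustomerID, OpenDate} is a candidate key.
{Amount, BranchCity, CustomerID}⁺ = {AcctType, Amount, Balance, Branch, BranchCity, CustomerID, LoanNo, OpenDate}, which is every attribute, so {Amount, BranchCity, CustomerID} is a candidate key.
These are minimal and exhaustive — every other superkey contains one of them.

{AcctType, CustomerID, OpenDate}, {Amount, BranchCity, CustomerID}, {Balance, CustomerID}, {CustomerID, LoanNo}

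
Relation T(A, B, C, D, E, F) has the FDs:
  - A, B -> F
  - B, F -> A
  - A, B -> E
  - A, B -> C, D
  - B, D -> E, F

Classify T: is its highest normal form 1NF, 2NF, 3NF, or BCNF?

BCNF

Candidate keys: {A, B}, {B, D}, {B, F}. Prime attributes: {A, B, D, F}.
The left-hand side of every FD is a superkey, so BCNF is satisfied.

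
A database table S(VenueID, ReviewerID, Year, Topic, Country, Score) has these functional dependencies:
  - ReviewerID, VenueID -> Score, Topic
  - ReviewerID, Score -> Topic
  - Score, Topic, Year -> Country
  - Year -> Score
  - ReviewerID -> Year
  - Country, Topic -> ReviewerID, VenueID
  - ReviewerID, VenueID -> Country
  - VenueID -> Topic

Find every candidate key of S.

{ReviewerID}⁺ = {Country, ReviewerID, Score, Topic, VenueID, Year} — all of the relation — so {ReviewerID} is a candidate key.
{Country, Topic}⁺ = {Country, ReviewerID, Score, Topic, VenueID, Year} — all of the relation — so {Country, Topic} is a candidate key.
{Country, VenueID}⁺ = {Country, ReviewerID, Score, Topic, VenueID, Year} — all of the relation — so {Country, VenueID} is a candidate key.
{Topic, Year}⁺ = {Country, ReviewerID, Score, Topic, VenueID, Year} — all of the relation — so {Topic, Year} is a candidate key.
{VenueID, Year}⁺ = {Country, ReviewerID, Score, Topic, VenueID, Year} — all of the relation — so {VenueID, Year} is a candidate key.
No proper subset of any of these is a key, and no other minimal superkey exists.

{Country, Topic}, {Country, VenueID}, {ReviewerID}, {Topic, Year}, {VenueID, Year}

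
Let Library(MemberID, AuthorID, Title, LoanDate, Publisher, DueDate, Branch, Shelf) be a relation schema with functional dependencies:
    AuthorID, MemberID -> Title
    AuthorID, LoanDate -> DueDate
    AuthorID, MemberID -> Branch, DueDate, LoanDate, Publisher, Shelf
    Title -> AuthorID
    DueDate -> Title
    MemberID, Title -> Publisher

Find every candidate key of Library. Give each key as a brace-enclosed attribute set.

{AuthorID, MemberID}, {DueDate, MemberID}, {MemberID, Title}

Attributes never on any right-hand side: {MemberID} — every candidate key must contain it.
{AuthorID, MemberID}⁺ = {AuthorID, Branch, DueDate, LoanDate, MemberID, Publisher, Shelf, Title} — all of the relation — so {AuthorID, MemberID} is a candidate key.
{DueDate, MemberID}⁺ = {AuthorID, Branch, DueDate, LoanDate, MemberID, Publisher, Shelf, Title} — all of the relation — so {DueDate, MemberID} is a candidate key.
{MemberID, Title}⁺ = {AuthorID, Branch, DueDate, LoanDate, MemberID, Publisher, Shelf, Title} — all of the relation — so {MemberID, Title} is a candidate key.
These are minimal and exhaustive — every other superkey contains one of them.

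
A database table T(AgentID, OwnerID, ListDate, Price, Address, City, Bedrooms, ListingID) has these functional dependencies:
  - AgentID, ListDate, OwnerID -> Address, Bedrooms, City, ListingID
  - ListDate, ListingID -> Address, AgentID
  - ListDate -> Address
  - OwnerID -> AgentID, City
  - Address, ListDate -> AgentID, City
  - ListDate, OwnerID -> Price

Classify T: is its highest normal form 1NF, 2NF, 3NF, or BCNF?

Candidate key: {ListDate, OwnerID}. Prime attributes: {ListDate, OwnerID}.
For ListDate, ListingID -> Address, AgentID we have {ListDate, ListingID}⁺ = {Address, AgentID, City, ListDate, ListingID}; {ListDate, ListingID} is not a superkey, so BCNF fails.
ListDate, ListingID -> Address, AgentID has non-prime {Address, AgentID} on the right and a non-superkey on the left, so 3NF fails.
The proper key subset {ListDate} of {ListDate, OwnerID} determines non-prime {Address, AgentID, City}, so the relation is not even in 2NF.

1NF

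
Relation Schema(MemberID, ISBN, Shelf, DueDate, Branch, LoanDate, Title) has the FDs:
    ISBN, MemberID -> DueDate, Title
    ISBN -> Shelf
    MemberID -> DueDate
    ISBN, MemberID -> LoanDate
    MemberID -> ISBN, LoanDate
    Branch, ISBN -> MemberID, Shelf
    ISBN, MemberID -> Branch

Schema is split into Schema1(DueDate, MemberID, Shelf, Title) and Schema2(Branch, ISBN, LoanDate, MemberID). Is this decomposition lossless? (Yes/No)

Schema1 ∩ Schema2 = {MemberID}; its closure under F is {Branch, DueDate, ISBN, LoanDate, MemberID, Shelf, Title}.
Since Schema1 ⊆ {Branch, DueDate, ISBN, LoanDate, MemberID, Shelf, Title}, the intersection is a superkey of Schema1; the decomposition is lossless.

Yes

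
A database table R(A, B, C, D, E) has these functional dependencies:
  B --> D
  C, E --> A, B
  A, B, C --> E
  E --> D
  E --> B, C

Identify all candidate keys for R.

{E}⁺ = {A, B, C, D, E} — all of the relation — so {E} is a candidate key.
{A, B, C}⁺ = {A, B, C, D, E} — all of the relation — so {A, B, C} is a candidate key.
These are minimal and exhaustive — every other superkey contains one of them.

{A, B, C}, {E}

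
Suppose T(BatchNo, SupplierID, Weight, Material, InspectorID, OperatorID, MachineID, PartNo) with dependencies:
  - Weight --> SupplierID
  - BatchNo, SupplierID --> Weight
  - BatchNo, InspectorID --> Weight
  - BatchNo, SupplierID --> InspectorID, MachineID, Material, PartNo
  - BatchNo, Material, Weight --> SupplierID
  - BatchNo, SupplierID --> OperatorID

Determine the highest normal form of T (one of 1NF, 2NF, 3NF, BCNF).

3NF

Candidate keys: {BatchNo, InspectorID}, {BatchNo, SupplierID}, {BatchNo, Weight}. Prime attributes: {BatchNo, InspectorID, SupplierID, Weight}.
Weight --> SupplierID breaks BCNF: {Weight}⁺ = {SupplierID, Weight}, so {Weight} is not a superkey.
Since {SupplierID} ⊆ prime attributes and every other non-superkey FD also has a prime right side, the schema is in 3NF.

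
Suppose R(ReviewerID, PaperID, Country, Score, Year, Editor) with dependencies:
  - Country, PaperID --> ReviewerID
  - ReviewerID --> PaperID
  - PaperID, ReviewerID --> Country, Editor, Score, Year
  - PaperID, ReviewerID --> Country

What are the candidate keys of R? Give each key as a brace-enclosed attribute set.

{ReviewerID} is a candidate key since {ReviewerID}⁺ = {Country, Editor, PaperID, ReviewerID, Score, Year} covers every attribute.
{Country, PaperID} is a candidate key since {Country, PaperID}⁺ = {Country, Editor, PaperID, ReviewerID, Score, Year} covers every attribute.
Any other superkey properly contains one of these, so there are no further candidate keys.

{Country, PaperID}, {ReviewerID}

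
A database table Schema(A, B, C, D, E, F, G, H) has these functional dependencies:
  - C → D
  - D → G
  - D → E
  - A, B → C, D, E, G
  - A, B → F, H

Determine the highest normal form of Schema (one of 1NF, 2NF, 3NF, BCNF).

Candidate key: {A, B}. Prime attributes: {A, B}.
For C → D we have {C}⁺ = {C, D, E, G}; {C} is not a superkey, so BCNF fails.
C → D has non-prime {D} on the right and a non-superkey on the left, so 3NF fails.
No non-prime attribute depends on a proper subset of any candidate key, so 2NF holds.

2NF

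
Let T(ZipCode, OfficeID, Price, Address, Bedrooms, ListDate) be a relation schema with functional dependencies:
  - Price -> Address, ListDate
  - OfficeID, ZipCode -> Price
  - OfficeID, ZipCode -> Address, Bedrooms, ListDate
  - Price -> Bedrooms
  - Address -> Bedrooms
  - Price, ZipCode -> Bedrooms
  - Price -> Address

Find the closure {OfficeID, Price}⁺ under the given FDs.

{Address, Bedrooms, ListDate, OfficeID, Price}

Start with {OfficeID, Price}.
Price -> Address, ListDate applies; add {Address, ListDate} → now {Address, ListDate, OfficeID, Price}.
Price -> Bedrooms applies; add {Bedrooms} → now {Address, Bedrooms, ListDate, OfficeID, Price}.
No further FD applies.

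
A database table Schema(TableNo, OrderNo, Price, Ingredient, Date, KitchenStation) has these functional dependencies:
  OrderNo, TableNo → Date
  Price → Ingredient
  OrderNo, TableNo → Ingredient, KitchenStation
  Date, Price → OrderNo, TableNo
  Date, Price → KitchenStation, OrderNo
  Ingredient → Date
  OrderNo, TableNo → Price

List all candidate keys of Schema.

{OrderNo, TableNo}, {Price}

{Price}⁺ = {Date, Ingredient, KitchenStation, OrderNo, Price, TableNo} — all of the relation — so {Price} is a candidate key.
{OrderNo, TableNo}⁺ = {Date, Ingredient, KitchenStation, OrderNo, Price, TableNo} — all of the relation — so {OrderNo, TableNo} is a candidate key.
No proper subset of any of these is a key, and no other minimal superkey exists.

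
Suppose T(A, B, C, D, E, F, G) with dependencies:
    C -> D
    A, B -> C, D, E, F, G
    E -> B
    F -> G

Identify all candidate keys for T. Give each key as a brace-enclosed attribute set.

{A} never appears on the right of any FD, so every key must include it.
Closure of {A, B} is {A, B, C, D, E, F, G}, the whole schema; {A, B} is a candidate key.
Closure of {A, E} is {A, B, C, D, E, F, G}, the whole schema; {A, E} is a candidate key.
These are minimal and exhaustive — every other superkey contains one of them.

{A, B}, {A, E}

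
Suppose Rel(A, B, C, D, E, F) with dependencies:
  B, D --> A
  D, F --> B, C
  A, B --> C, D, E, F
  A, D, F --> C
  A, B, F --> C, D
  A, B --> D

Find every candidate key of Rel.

Closure of {A, B} is {A, B, C, D, E, F}, the whole schema; {A, B} is a candidate key.
Closure of {B, D} is {A, B, C, D, E, F}, the whole schema; {B, D} is a candidate key.
Closure of {D, F} is {A, B, C, D, E, F}, the whole schema; {D, F} is a candidate key.
These are minimal and exhaustive — every other superkey contains one of them.

{A, B}, {B, D}, {D, F}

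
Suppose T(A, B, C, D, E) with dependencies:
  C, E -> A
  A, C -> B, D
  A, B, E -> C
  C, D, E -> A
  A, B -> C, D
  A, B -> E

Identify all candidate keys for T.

{A, B}, {A, C}, {C, E}

Closure of {A, B} is {A, B, C, D, E}, the whole schema; {A, B} is a candidate key.
Closure of {A, C} is {A, B, C, D, E}, the whole schema; {A, C} is a candidate key.
Closure of {C, E} is {A, B, C, D, E}, the whole schema; {C, E} is a candidate key.
Any other superkey properly contains one of these, so there are no further candidate keys.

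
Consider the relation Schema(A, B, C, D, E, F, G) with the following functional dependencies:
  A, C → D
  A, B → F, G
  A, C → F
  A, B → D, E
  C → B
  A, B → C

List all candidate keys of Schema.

{A, B}, {A, C}

{A} never appears on the right of any FD, so every key must include it.
{A, B}⁺ = {A, B, C, D, E, F, G}, which is every attribute, so {A, B} is a candidate key.
{A, C}⁺ = {A, B, C, D, E, F, G}, which is every attribute, so {A, C} is a candidate key.
These are minimal and exhaustive — every other superkey contains one of them.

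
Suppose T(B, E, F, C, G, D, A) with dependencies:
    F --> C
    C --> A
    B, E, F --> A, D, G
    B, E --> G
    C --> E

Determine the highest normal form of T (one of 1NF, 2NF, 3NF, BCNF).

1NF

Candidate key: {B, F}. Prime attributes: {B, F}.
F --> C: {F}⁺ = {A, C, E, F}, which is not all of the attributes, so the left side is not a superkey — BCNF is violated.
F --> C has non-prime {C} on the right and a non-superkey on the left, so 3NF fails.
{F} is a proper subset of the key {B, F}, and {F}⁺ contains the non-prime attributes {A, C, E} — a partial dependency, so 2NF is violated.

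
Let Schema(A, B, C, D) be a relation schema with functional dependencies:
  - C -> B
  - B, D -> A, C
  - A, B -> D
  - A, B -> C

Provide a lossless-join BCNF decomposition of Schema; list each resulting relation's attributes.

{A, C, D}; {B, C}

Candidate keys of the original relation: {A, B}, {A, C}, {B, D}, {C, D}.
Within {A, B, C, D}: {C}⁺ ∩ {A, B, C, D} = {B, C}, not the whole set, so C -> B violates BCNF; decompose into {B, C} and {A, C, D}.
{B, C} has no BCNF violation.
{A, C, D} has no BCNF violation.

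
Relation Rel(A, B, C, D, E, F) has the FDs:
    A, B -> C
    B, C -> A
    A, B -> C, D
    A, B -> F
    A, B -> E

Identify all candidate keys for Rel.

{B} never appears on the right of any FD, so every key must include it.
{A, B}⁺ = {A, B, C, D, E, F}, which is every attribute, so {A, B} is a candidate key.
{B, C}⁺ = {A, B, C, D, E, F}, which is every attribute, so {B, C} is a candidate key.
No proper subset of any of these is a key, and no other minimal superkey exists.

{A, B}, {B, C}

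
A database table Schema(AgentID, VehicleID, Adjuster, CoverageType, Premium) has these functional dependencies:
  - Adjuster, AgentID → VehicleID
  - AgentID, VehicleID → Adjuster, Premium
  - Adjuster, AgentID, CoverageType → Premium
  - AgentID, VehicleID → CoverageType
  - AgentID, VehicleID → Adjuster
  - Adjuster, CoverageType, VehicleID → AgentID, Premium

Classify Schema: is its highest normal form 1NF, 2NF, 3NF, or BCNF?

Candidate keys: {Adjuster, AgentID}, {Adjuster, CoverageType, VehicleID}, {AgentID, VehicleID}. Prime attributes: {Adjuster, AgentID, CoverageType, VehicleID}.
The left-hand side of every FD is a superkey, so BCNF is satisfied.

BCNF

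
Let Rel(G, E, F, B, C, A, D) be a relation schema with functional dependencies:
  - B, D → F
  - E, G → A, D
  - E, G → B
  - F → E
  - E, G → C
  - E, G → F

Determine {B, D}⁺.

{B, D, E, F}

Start with {B, D}.
B, D → F applies; add {F} → now {B, D, F}.
F → E applies; add {E} → now {B, D, E, F}.
No further FD applies.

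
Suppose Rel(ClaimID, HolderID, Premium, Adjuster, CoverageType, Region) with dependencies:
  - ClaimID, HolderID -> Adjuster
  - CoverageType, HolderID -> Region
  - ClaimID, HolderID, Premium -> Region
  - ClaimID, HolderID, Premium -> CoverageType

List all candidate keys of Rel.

{ClaimID, HolderID, Premium}

{ClaimID, HolderID, Premium} never appear on the right of any FD, so every key must include all of them.
Closure of {ClaimID, HolderID, Premium} is {Adjuster, ClaimID, CoverageType, HolderID, Premium, Region}, the whole schema; {ClaimID, HolderID, Premium} is a candidate key.
Every other attribute set either contains this one or has a smaller closure.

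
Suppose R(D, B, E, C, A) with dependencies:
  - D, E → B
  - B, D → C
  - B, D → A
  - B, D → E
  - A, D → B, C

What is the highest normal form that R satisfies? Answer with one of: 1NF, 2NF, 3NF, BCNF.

Candidate keys: {A, D}, {B, D}, {D, E}. Prime attributes: {A, B, D, E}.
Each dependency's left side is a superkey — BCNF holds.

BCNF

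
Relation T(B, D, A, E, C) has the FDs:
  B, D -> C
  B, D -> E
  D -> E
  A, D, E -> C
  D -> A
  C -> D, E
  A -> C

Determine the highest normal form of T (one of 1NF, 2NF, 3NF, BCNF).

1NF

Candidate keys: {A, B}, {B, C}, {B, D}. Prime attributes: {A, B, C, D}.
D -> E breaks BCNF: {D}⁺ = {A, C, D, E}, so {D} is not a superkey.
D -> E determines the non-prime attribute {E} from a non-superkey — 3NF is violated.
The proper key subset {A} of {A, B} determines non-prime {E}, so the relation is not even in 2NF.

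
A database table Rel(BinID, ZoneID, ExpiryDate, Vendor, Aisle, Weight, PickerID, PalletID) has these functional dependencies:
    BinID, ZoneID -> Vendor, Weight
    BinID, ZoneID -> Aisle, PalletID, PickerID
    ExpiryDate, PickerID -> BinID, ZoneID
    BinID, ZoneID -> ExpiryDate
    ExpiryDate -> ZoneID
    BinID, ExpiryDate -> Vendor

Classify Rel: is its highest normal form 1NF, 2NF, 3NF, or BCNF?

3NF

Candidate keys: {BinID, ExpiryDate}, {BinID, ZoneID}, {ExpiryDate, PickerID}. Prime attributes: {BinID, ExpiryDate, PickerID, ZoneID}.
For ExpiryDate -> ZoneID we have {ExpiryDate}⁺ = {ExpiryDate, ZoneID}; {ExpiryDate} is not a superkey, so BCNF fails.
Its right-hand attributes {ZoneID} are all prime, as are those of every other non-superkey FD — the relation is in 3NF.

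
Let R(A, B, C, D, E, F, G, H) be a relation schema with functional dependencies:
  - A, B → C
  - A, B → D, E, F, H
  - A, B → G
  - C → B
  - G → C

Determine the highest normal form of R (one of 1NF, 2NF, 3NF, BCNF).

3NF

Candidate keys: {A, B}, {A, C}, {A, G}. Prime attributes: {A, B, C, G}.
C → B breaks BCNF: {C}⁺ = {B, C}, so {C} is not a superkey.
Since {B} ⊆ prime attributes and every other non-superkey FD also has a prime right side, the schema is in 3NF.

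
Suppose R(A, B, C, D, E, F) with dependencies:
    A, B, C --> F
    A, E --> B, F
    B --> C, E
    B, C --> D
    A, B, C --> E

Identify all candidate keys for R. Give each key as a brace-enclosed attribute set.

Attributes never on any right-hand side: {A} — every candidate key must contain it.
{A, B}⁺ = {A, B, C, D, E, F} — all of the relation — so {A, B} is a candidate key.
{A, E}⁺ = {A, B, C, D, E, F} — all of the relation — so {A, E} is a candidate key.
Any other superkey properly contains one of these, so there are no further candidate keys.

{A, B}, {A, E}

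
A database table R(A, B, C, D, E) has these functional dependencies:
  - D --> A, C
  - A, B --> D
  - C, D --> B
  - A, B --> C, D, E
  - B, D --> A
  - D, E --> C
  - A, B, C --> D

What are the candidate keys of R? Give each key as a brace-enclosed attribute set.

Closure of {D} is {A, B, C, D, E}, the whole schema; {D} is a candidate key.
Closure of {A, B} is {A, B, C, D, E}, the whole schema; {A, B} is a candidate key.
Any other superkey properly contains one of these, so there are no further candidate keys.

{A, B}, {D}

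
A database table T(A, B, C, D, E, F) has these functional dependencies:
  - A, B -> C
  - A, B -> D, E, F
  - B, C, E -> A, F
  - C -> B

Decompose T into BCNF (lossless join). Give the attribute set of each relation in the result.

{A, C, D, E, F}; {B, C}

Candidate keys of the original relation: {A, B}, {A, C}, {C, E}.
{A, B, C, D, E, F}: {C} determines {B, C} here but is not a superkey — split on C -> B, giving {B, C} and {A, C, D, E, F}.
{B, C}: every determinant is a superkey — BCNF.
{A, C, D, E, F}: every determinant is a superkey — BCNF.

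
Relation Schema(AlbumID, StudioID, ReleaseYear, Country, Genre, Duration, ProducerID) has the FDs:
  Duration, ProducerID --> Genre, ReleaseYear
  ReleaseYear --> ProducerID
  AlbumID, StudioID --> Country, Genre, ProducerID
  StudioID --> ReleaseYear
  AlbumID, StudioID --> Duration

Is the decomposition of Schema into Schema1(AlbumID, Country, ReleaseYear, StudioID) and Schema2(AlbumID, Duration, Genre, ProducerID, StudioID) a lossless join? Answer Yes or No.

Yes

The shared attributes are {AlbumID, StudioID} and {AlbumID, StudioID}⁺ = {AlbumID, Country, Duration, Genre, ProducerID, ReleaseYear, StudioID}.
Since Schema1 ⊆ {AlbumID, Country, Duration, Genre, ProducerID, ReleaseYear, StudioID}, the intersection is a superkey of Schema1; the decomposition is lossless.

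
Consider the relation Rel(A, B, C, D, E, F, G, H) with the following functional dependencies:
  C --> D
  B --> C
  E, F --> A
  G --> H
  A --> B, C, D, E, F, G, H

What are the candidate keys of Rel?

{A}, {E, F}

Closure of {A} is {A, B, C, D, E, F, G, H}, the whole schema; {A} is a candidate key.
Closure of {E, F} is {A, B, C, D, E, F, G, H}, the whole schema; {E, F} is a candidate key.
These are minimal and exhaustive — every other superkey contains one of them.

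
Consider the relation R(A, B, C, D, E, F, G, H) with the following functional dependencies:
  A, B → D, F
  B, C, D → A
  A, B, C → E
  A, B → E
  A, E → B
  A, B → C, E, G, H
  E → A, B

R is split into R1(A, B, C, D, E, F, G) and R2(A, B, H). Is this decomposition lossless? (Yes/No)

Yes

Common attributes: {A, B}; their closure is {A, B, C, D, E, F, G, H}.
R1 is contained in that closure, so R1 ∩ R2 → R1 holds and the join is lossless.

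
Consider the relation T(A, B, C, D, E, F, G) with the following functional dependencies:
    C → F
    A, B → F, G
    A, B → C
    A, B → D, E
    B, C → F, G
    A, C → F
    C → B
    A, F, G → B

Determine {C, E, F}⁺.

Start with {C, E, F}.
C → B applies; add {B} → now {B, C, E, F}.
B, C → F, G applies; add {G} → now {B, C, E, F, G}.
No further FD applies.

{B, C, E, F, G}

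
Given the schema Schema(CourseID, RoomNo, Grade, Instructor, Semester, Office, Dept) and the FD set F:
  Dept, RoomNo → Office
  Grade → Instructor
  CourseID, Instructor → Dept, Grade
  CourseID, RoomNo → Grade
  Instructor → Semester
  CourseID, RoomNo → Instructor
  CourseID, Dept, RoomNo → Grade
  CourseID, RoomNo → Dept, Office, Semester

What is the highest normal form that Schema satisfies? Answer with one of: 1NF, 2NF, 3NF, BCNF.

Candidate key: {CourseID, RoomNo}. Prime attributes: {CourseID, RoomNo}.
For Dept, RoomNo → Office we have {Dept, RoomNo}⁺ = {Dept, Office, RoomNo}; {Dept, RoomNo} is not a superkey, so BCNF fails.
Because {Office} is non-prime and the left side of Dept, RoomNo → Office is not a superkey, the relation is not in 3NF.
Checking every proper subset of each key, none determines a non-prime attribute — 2NF is satisfied.

2NF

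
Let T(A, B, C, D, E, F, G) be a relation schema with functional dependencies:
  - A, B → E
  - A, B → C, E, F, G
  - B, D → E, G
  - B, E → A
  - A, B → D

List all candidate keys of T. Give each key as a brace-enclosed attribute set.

{A, B}, {B, D}, {B, E}

{B} never appears on the right of any FD, so every key must include it.
Closure of {A, B} is {A, B, C, D, E, F, G}, the whole schema; {A, B} is a candidate key.
Closure of {B, D} is {A, B, C, D, E, F, G}, the whole schema; {B, D} is a candidate key.
Closure of {B, E} is {A, B, C, D, E, F, G}, the whole schema; {B, E} is a candidate key.
Any other superkey properly contains one of these, so there are no further candidate keys.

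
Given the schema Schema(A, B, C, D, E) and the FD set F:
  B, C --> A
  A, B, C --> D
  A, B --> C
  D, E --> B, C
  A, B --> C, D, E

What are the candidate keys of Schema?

{A, B}⁺ = {A, B, C, D, E}, which is every attribute, so {A, B} is a candidate key.
{B, C}⁺ = {A, B, C, D, E}, which is every attribute, so {B, C} is a candidate key.
{D, E}⁺ = {A, B, C, D, E}, which is every attribute, so {D, E} is a candidate key.
Any other superkey properly contains one of these, so there are no further candidate keys.

{A, B}, {B, C}, {D, E}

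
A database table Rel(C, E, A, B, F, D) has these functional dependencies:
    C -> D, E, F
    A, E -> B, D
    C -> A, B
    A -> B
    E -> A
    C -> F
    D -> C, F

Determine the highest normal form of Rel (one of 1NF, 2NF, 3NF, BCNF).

2NF

Candidate keys: {C}, {D}, {E}. Prime attributes: {C, D, E}.
A -> B: {A}⁺ = {A, B}, which is not all of the attributes, so the left side is not a superkey — BCNF is violated.
A -> B determines the non-prime attribute {B} from a non-superkey — 3NF is violated.
Every candidate key is a single attribute, so no partial dependency is possible; 2NF holds.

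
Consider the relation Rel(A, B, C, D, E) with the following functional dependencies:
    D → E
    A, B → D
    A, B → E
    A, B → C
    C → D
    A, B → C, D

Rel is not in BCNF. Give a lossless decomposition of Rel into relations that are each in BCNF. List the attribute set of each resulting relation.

{A, B, C}; {C, D}; {D, E}

Candidate key of the original relation: {A, B}.
In {A, B, C, D, E}, {D} is not a superkey ({D}⁺ restricted to this set is {D, E}), so split on D → E into {D, E} and {A, B, C, D}.
{D, E}: every determinant is a superkey — BCNF.
In {A, B, C, D}, {C} is not a superkey ({C}⁺ restricted to this set is {C, D}), so split on C → D into {C, D} and {A, B, C}.
{C, D}: every determinant is a superkey — BCNF.
{A, B, C}: every determinant is a superkey — BCNF.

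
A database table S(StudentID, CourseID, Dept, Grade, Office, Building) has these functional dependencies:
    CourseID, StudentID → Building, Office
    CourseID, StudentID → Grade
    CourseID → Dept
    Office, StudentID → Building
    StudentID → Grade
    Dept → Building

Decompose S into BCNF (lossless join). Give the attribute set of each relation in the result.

Candidate key of the original relation: {CourseID, StudentID}.
Within {Building, CourseID, Dept, Grade, Office, StudentID}: {CourseID}⁺ ∩ {Building, CourseID, Dept, Grade, Office, StudentID} = {Building, CourseID, Dept}, not the whole set, so CourseID → Building, Dept violates BCNF; decompose into {Building, CourseID, Dept} and {CourseID, Grade, Office, StudentID}.
Within {Building, CourseID, Dept}: {Dept}⁺ ∩ {Building, CourseID, Dept} = {Building, Dept}, not the whole set, so Dept → Building violates BCNF; decompose into {Building, Dept} and {CourseID, Dept}.
{Building, Dept} has no BCNF violation.
{CourseID, Dept} has no BCNF violation.
Within {CourseID, Grade, Office, StudentID}: {Office, StudentID}⁺ ∩ {CourseID, Grade, Office, StudentID} = {Grade, Office, StudentID}, not the whole set, so Office, StudentID → Grade violates BCNF; decompose into {Grade, Office, StudentID} and {CourseID, Office, StudentID}.
Within {Grade, Office, StudentID}: {StudentID}⁺ ∩ {Grade, Office, StudentID} = {Grade, StudentID}, not the whole set, so StudentID → Grade violates BCNF; decompose into {Grade, StudentID} and {Office, StudentID}.
{Grade, StudentID} has no BCNF violation.
{Office, StudentID} has no BCNF violation.
{CourseID, Office, StudentID} has no BCNF violation.

{Building, Dept}; {CourseID, Dept}; {CourseID, Office, StudentID}; {Grade, StudentID}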